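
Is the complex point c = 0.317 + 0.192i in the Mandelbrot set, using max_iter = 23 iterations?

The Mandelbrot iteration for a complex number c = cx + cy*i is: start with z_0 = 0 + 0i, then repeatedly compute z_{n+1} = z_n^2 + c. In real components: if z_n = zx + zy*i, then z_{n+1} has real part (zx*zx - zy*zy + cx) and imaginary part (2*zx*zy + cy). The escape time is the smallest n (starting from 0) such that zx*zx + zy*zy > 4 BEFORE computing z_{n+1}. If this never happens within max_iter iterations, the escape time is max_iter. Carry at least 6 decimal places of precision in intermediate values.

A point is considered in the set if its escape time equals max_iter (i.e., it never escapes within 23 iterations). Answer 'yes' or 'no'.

z_0 = 0 + 0i, c = 0.3170 + 0.1920i
Iter 1: z = 0.3170 + 0.1920i, |z|^2 = 0.1374
Iter 2: z = 0.3806 + 0.3137i, |z|^2 = 0.2433
Iter 3: z = 0.3635 + 0.4308i, |z|^2 = 0.3177
Iter 4: z = 0.2635 + 0.5052i, |z|^2 = 0.3246
Iter 5: z = 0.1312 + 0.4582i, |z|^2 = 0.2272
Iter 6: z = 0.1243 + 0.3123i, |z|^2 = 0.1129
Iter 7: z = 0.2349 + 0.2696i, |z|^2 = 0.1279
Iter 8: z = 0.2995 + 0.3187i, |z|^2 = 0.1913
Iter 9: z = 0.3051 + 0.3829i, |z|^2 = 0.2397
Iter 10: z = 0.2635 + 0.4257i, |z|^2 = 0.2506
Iter 11: z = 0.2052 + 0.4163i, |z|^2 = 0.2155
Iter 12: z = 0.1858 + 0.3629i, |z|^2 = 0.1662
Iter 13: z = 0.2198 + 0.3268i, |z|^2 = 0.1551
Iter 14: z = 0.2585 + 0.3357i, |z|^2 = 0.1795
Iter 15: z = 0.2711 + 0.3656i, |z|^2 = 0.2071
Iter 16: z = 0.2569 + 0.3902i, |z|^2 = 0.2183
Iter 17: z = 0.2307 + 0.3925i, |z|^2 = 0.2073
Iter 18: z = 0.2162 + 0.3731i, |z|^2 = 0.1859
Iter 19: z = 0.2245 + 0.3533i, |z|^2 = 0.1752
Iter 20: z = 0.2426 + 0.3507i, |z|^2 = 0.1818
Iter 21: z = 0.2529 + 0.3621i, |z|^2 = 0.1951
Iter 22: z = 0.2498 + 0.3752i, |z|^2 = 0.2031
Did not escape in 23 iterations → in set

Answer: yes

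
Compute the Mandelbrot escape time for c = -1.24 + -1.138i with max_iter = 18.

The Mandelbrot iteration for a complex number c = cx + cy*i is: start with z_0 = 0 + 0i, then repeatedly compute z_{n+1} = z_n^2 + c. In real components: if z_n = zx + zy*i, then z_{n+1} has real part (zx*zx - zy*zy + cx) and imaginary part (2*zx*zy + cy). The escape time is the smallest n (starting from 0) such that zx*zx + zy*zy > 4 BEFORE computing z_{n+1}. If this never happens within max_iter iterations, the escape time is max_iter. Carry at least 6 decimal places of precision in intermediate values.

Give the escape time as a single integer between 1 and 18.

Answer: 3

Derivation:
z_0 = 0 + 0i, c = -1.2400 + -1.1380i
Iter 1: z = -1.2400 + -1.1380i, |z|^2 = 2.8326
Iter 2: z = -0.9974 + 1.6842i, |z|^2 = 3.8316
Iter 3: z = -3.0818 + -4.4979i, |z|^2 = 29.7281
Escaped at iteration 3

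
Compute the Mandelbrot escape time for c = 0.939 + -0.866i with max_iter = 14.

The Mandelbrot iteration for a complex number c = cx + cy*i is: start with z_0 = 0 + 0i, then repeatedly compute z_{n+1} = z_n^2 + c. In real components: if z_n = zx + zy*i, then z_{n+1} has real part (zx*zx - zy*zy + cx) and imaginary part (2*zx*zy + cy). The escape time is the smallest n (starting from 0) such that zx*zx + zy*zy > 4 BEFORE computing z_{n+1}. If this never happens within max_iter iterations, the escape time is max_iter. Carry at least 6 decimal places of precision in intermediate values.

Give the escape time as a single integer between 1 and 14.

Answer: 2

Derivation:
z_0 = 0 + 0i, c = 0.9390 + -0.8660i
Iter 1: z = 0.9390 + -0.8660i, |z|^2 = 1.6317
Iter 2: z = 1.0708 + -2.4923i, |z|^2 = 7.3583
Escaped at iteration 2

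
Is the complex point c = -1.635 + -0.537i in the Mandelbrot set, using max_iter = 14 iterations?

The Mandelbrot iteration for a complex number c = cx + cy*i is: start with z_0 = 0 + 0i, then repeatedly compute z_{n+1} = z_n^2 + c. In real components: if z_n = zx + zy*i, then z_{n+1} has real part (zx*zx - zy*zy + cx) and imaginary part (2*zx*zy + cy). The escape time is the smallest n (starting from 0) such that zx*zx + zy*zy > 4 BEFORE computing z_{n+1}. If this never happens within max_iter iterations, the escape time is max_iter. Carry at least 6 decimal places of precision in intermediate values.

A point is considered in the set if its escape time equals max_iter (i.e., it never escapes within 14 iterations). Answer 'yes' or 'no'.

Answer: no

Derivation:
z_0 = 0 + 0i, c = -1.6350 + -0.5370i
Iter 1: z = -1.6350 + -0.5370i, |z|^2 = 2.9616
Iter 2: z = 0.7499 + 1.2190i, |z|^2 = 2.0482
Iter 3: z = -2.5587 + 1.2911i, |z|^2 = 8.2137
Escaped at iteration 3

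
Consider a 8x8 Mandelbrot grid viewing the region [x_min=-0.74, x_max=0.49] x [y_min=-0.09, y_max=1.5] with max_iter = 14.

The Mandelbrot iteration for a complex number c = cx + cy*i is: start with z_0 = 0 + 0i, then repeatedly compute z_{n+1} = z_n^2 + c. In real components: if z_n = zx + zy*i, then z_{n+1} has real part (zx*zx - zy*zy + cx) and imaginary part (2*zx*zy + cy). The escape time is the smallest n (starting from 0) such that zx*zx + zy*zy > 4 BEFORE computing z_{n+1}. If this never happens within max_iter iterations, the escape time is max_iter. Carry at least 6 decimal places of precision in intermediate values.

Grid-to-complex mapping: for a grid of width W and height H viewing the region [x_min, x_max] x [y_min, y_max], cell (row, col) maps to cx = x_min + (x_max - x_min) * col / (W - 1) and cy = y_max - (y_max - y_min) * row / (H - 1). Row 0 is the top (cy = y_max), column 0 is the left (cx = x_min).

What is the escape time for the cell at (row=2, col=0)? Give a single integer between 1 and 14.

Answer: 3

Derivation:
z_0 = 0 + 0i, c = -0.7400 + 1.0457i
Iter 1: z = -0.7400 + 1.0457i, |z|^2 = 1.6411
Iter 2: z = -1.2859 + -0.5019i, |z|^2 = 1.9055
Iter 3: z = 0.6616 + 2.3366i, |z|^2 = 5.8976
Escaped at iteration 3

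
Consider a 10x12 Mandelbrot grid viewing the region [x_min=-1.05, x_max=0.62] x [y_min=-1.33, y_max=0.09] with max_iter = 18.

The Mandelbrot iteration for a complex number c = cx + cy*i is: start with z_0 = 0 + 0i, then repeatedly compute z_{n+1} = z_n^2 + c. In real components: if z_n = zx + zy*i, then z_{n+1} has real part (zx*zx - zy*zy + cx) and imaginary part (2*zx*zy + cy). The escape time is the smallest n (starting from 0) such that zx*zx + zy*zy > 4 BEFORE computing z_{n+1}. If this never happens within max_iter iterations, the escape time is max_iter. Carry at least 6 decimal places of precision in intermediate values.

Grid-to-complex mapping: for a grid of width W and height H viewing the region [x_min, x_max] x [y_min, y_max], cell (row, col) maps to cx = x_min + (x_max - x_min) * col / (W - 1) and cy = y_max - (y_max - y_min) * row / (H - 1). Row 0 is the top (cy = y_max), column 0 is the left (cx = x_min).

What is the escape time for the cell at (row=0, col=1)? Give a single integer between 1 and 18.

Answer: 18

Derivation:
z_0 = 0 + 0i, c = -0.8644 + 0.0900i
Iter 1: z = -0.8644 + 0.0900i, |z|^2 = 0.7554
Iter 2: z = -0.1253 + -0.0656i, |z|^2 = 0.0200
Iter 3: z = -0.8531 + 0.1064i, |z|^2 = 0.7390
Iter 4: z = -0.1481 + -0.0916i, |z|^2 = 0.0303
Iter 5: z = -0.8509 + 0.1171i, |z|^2 = 0.7378
Iter 6: z = -0.1541 + -0.1093i, |z|^2 = 0.0357
Iter 7: z = -0.8526 + 0.1237i, |z|^2 = 0.7423
Iter 8: z = -0.1527 + -0.1209i, |z|^2 = 0.0380
Iter 9: z = -0.8557 + 0.1269i, |z|^2 = 0.7484
Iter 10: z = -0.1483 + -0.1273i, |z|^2 = 0.0382
Iter 11: z = -0.8587 + 0.1277i, |z|^2 = 0.7536
Iter 12: z = -0.1435 + -0.1294i, |z|^2 = 0.0373
Iter 13: z = -0.8606 + 0.1271i, |z|^2 = 0.7568
Iter 14: z = -0.1400 + -0.1288i, |z|^2 = 0.0362
Iter 15: z = -0.8614 + 0.1261i, |z|^2 = 0.7580
Iter 16: z = -0.1383 + -0.1272i, |z|^2 = 0.0353
Iter 17: z = -0.8615 + 0.1252i, |z|^2 = 0.7579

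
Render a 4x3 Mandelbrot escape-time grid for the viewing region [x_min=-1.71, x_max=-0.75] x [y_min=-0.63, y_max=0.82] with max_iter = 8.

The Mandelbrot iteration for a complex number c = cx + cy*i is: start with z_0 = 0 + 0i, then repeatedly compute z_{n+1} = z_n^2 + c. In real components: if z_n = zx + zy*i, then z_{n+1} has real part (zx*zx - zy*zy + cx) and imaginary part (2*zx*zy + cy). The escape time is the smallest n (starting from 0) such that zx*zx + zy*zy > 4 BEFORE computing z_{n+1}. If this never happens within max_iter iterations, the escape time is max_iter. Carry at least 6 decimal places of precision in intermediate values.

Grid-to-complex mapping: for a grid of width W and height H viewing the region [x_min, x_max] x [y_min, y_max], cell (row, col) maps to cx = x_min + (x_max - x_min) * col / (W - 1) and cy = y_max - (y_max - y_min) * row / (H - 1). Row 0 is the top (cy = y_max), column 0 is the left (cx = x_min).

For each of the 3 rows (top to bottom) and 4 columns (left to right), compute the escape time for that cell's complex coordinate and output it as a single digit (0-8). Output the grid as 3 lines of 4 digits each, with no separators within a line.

Answer: 2334
6888
3345

Derivation:
(row=0, col=0): c = -1.7100 + 0.8200i → escape time 2
(row=0, col=1): c = -1.3900 + 0.8200i → escape time 3
(row=0, col=2): c = -1.0700 + 0.8200i → escape time 3
(row=0, col=3): c = -0.7500 + 0.8200i → escape time 4
(row=1, col=0): c = -1.7100 + 0.0950i → escape time 6
(row=1, col=1): c = -1.3900 + 0.0950i → escape time 8
(row=1, col=2): c = -1.0700 + 0.0950i → escape time 8
(row=1, col=3): c = -0.7500 + 0.0950i → escape time 8
(row=2, col=0): c = -1.7100 + -0.6300i → escape time 3
(row=2, col=1): c = -1.3900 + -0.6300i → escape time 3
(row=2, col=2): c = -1.0700 + -0.6300i → escape time 4
(row=2, col=3): c = -0.7500 + -0.6300i → escape time 5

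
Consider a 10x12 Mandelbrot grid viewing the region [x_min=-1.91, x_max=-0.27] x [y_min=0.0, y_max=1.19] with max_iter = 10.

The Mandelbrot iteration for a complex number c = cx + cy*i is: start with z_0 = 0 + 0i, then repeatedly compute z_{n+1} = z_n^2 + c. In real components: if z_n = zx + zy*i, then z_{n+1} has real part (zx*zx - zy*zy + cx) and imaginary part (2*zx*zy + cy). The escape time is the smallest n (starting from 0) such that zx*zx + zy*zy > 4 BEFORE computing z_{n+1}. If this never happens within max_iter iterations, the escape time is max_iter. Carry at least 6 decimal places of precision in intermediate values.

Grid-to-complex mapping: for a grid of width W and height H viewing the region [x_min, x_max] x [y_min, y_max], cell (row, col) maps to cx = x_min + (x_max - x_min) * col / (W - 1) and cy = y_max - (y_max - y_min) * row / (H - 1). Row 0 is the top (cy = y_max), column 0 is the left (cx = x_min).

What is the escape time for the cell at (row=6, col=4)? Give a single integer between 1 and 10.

Answer: 4

Derivation:
z_0 = 0 + 0i, c = -1.1811 + 0.5409i
Iter 1: z = -1.1811 + 0.5409i, |z|^2 = 1.6876
Iter 2: z = -0.0787 + -0.7368i, |z|^2 = 0.5491
Iter 3: z = -1.7179 + 0.6568i, |z|^2 = 3.3825
Iter 4: z = 1.3385 + -1.7158i, |z|^2 = 4.7355
Escaped at iteration 4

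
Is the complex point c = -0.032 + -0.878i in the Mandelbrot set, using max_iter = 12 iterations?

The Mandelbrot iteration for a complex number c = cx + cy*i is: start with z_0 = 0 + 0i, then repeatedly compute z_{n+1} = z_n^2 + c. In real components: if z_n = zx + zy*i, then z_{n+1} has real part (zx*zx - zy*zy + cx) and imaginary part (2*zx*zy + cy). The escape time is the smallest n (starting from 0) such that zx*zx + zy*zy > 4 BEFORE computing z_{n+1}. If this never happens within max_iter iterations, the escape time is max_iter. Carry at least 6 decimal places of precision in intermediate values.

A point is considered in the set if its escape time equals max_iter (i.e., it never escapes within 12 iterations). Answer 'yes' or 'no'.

z_0 = 0 + 0i, c = -0.0320 + -0.8780i
Iter 1: z = -0.0320 + -0.8780i, |z|^2 = 0.7719
Iter 2: z = -0.8019 + -0.8218i, |z|^2 = 1.3183
Iter 3: z = -0.0644 + 0.4399i, |z|^2 = 0.1977
Iter 4: z = -0.2214 + -0.9347i, |z|^2 = 0.9226
Iter 5: z = -0.8566 + -0.4641i, |z|^2 = 0.9491
Iter 6: z = 0.4863 + -0.0829i, |z|^2 = 0.2434
Iter 7: z = 0.1976 + -0.9586i, |z|^2 = 0.9580
Iter 8: z = -0.9119 + -1.2569i, |z|^2 = 2.4113
Iter 9: z = -0.7801 + 1.4144i, |z|^2 = 2.6090
Iter 10: z = -1.4240 + -3.0846i, |z|^2 = 11.5424
Escaped at iteration 10

Answer: no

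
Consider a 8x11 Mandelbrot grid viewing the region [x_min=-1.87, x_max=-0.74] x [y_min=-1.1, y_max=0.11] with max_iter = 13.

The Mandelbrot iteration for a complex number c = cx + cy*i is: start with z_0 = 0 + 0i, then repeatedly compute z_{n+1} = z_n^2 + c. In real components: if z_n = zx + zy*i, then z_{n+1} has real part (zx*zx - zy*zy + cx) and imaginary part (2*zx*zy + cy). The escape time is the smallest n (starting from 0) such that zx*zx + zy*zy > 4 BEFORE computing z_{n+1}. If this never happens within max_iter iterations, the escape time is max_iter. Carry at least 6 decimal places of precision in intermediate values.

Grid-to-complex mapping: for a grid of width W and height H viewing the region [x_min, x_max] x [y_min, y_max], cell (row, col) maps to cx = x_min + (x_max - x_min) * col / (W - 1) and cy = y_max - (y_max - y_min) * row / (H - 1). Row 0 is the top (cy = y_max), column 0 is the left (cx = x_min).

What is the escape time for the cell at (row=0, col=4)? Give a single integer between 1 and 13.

z_0 = 0 + 0i, c = -1.2243 + 0.1100i
Iter 1: z = -1.2243 + 0.1100i, |z|^2 = 1.5110
Iter 2: z = 0.2625 + -0.1593i, |z|^2 = 0.0943
Iter 3: z = -1.1808 + 0.0263i, |z|^2 = 1.3949
Iter 4: z = 0.1692 + 0.0478i, |z|^2 = 0.0309
Iter 5: z = -1.1979 + 0.1262i, |z|^2 = 1.4509
Iter 6: z = 0.1948 + -0.1923i, |z|^2 = 0.0749
Iter 7: z = -1.2233 + 0.0351i, |z|^2 = 1.4977
Iter 8: z = 0.2710 + 0.0242i, |z|^2 = 0.0740
Iter 9: z = -1.1514 + 0.1231i, |z|^2 = 1.3410
Iter 10: z = 0.0864 + -0.1735i, |z|^2 = 0.0376
Iter 11: z = -1.2469 + 0.0800i, |z|^2 = 1.5612
Iter 12: z = 0.3241 + -0.0896i, |z|^2 = 0.1131

Answer: 13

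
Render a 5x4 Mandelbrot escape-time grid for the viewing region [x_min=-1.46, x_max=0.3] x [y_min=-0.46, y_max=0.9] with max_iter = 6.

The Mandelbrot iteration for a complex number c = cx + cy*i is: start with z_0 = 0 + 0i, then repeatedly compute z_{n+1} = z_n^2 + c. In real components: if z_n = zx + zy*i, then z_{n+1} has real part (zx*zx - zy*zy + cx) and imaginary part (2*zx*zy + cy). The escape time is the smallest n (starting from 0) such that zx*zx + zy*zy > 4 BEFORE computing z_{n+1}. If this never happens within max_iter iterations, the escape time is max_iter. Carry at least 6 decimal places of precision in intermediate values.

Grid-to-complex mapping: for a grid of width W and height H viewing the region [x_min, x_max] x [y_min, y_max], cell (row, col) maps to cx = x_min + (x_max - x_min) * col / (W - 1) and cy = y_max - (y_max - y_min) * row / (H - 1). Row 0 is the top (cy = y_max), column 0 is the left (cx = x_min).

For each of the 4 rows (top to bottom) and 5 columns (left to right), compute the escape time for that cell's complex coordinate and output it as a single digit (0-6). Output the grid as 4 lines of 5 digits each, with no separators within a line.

Answer: 33464
35666
66666
35666

Derivation:
(row=0, col=0): c = -1.4600 + 0.9000i → escape time 3
(row=0, col=1): c = -1.0200 + 0.9000i → escape time 3
(row=0, col=2): c = -0.5800 + 0.9000i → escape time 4
(row=0, col=3): c = -0.1400 + 0.9000i → escape time 6
(row=0, col=4): c = 0.3000 + 0.9000i → escape time 4
(row=1, col=0): c = -1.4600 + 0.4467i → escape time 3
(row=1, col=1): c = -1.0200 + 0.4467i → escape time 5
(row=1, col=2): c = -0.5800 + 0.4467i → escape time 6
(row=1, col=3): c = -0.1400 + 0.4467i → escape time 6
(row=1, col=4): c = 0.3000 + 0.4467i → escape time 6
(row=2, col=0): c = -1.4600 + -0.0067i → escape time 6
(row=2, col=1): c = -1.0200 + -0.0067i → escape time 6
(row=2, col=2): c = -0.5800 + -0.0067i → escape time 6
(row=2, col=3): c = -0.1400 + -0.0067i → escape time 6
(row=2, col=4): c = 0.3000 + -0.0067i → escape time 6
(row=3, col=0): c = -1.4600 + -0.4600i → escape time 3
(row=3, col=1): c = -1.0200 + -0.4600i → escape time 5
(row=3, col=2): c = -0.5800 + -0.4600i → escape time 6
(row=3, col=3): c = -0.1400 + -0.4600i → escape time 6
(row=3, col=4): c = 0.3000 + -0.4600i → escape time 6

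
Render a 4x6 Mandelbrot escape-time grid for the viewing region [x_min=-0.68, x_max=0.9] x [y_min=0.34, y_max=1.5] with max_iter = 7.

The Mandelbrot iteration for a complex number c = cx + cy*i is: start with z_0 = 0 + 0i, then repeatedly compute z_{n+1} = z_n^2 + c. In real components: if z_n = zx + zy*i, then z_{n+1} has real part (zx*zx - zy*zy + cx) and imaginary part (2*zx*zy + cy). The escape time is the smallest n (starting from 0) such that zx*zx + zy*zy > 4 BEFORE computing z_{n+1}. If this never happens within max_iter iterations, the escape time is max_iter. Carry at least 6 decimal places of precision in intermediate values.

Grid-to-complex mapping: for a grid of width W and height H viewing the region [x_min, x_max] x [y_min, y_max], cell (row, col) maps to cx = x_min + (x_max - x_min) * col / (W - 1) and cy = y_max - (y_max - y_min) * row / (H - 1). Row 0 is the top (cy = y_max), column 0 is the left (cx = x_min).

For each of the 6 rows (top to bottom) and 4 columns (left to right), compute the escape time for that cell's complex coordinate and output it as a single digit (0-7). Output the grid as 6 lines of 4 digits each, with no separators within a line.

(row=0, col=0): c = -0.6800 + 1.5000i → escape time 2
(row=0, col=1): c = -0.1533 + 1.5000i → escape time 2
(row=0, col=2): c = 0.3733 + 1.5000i → escape time 2
(row=0, col=3): c = 0.9000 + 1.5000i → escape time 2
(row=1, col=0): c = -0.6800 + 1.2680i → escape time 3
(row=1, col=1): c = -0.1533 + 1.2680i → escape time 3
(row=1, col=2): c = 0.3733 + 1.2680i → escape time 2
(row=1, col=3): c = 0.9000 + 1.2680i → escape time 2
(row=2, col=0): c = -0.6800 + 1.0360i → escape time 3
(row=2, col=1): c = -0.1533 + 1.0360i → escape time 7
(row=2, col=2): c = 0.3733 + 1.0360i → escape time 3
(row=2, col=3): c = 0.9000 + 1.0360i → escape time 2
(row=3, col=0): c = -0.6800 + 0.8040i → escape time 4
(row=3, col=1): c = -0.1533 + 0.8040i → escape time 7
(row=3, col=2): c = 0.3733 + 0.8040i → escape time 4
(row=3, col=3): c = 0.9000 + 0.8040i → escape time 2
(row=4, col=0): c = -0.6800 + 0.5720i → escape time 7
(row=4, col=1): c = -0.1533 + 0.5720i → escape time 7
(row=4, col=2): c = 0.3733 + 0.5720i → escape time 7
(row=4, col=3): c = 0.9000 + 0.5720i → escape time 2
(row=5, col=0): c = -0.6800 + 0.3400i → escape time 7
(row=5, col=1): c = -0.1533 + 0.3400i → escape time 7
(row=5, col=2): c = 0.3733 + 0.3400i → escape time 7
(row=5, col=3): c = 0.9000 + 0.3400i → escape time 3

Answer: 2222
3322
3732
4742
7772
7773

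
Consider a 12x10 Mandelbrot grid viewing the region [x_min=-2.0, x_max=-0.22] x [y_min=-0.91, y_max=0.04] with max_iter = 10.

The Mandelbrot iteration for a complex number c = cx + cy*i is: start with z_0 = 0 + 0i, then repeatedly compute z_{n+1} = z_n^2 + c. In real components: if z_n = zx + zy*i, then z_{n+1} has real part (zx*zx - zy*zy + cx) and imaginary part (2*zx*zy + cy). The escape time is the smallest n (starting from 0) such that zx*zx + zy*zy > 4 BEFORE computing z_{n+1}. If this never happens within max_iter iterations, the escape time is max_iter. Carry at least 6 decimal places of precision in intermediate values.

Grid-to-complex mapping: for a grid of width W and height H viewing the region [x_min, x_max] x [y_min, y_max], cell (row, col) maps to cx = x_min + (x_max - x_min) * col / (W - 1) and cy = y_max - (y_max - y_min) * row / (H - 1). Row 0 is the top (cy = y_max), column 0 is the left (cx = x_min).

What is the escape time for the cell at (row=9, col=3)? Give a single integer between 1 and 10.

z_0 = 0 + 0i, c = -1.5145 + -0.9100i
Iter 1: z = -1.5145 + -0.9100i, |z|^2 = 3.1219
Iter 2: z = -0.0488 + 1.8465i, |z|^2 = 3.4118
Iter 3: z = -4.9216 + -1.0902i, |z|^2 = 25.4110
Escaped at iteration 3

Answer: 3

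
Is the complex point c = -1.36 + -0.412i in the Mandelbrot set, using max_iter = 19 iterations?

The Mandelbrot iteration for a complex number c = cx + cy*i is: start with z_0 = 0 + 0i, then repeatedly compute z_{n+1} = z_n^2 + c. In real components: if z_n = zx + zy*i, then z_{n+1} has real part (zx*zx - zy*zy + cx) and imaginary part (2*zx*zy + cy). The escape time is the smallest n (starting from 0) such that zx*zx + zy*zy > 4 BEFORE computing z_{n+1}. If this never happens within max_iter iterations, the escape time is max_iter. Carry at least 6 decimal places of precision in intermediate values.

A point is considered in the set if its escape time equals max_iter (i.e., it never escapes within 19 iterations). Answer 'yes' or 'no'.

Answer: no

Derivation:
z_0 = 0 + 0i, c = -1.3600 + -0.4120i
Iter 1: z = -1.3600 + -0.4120i, |z|^2 = 2.0193
Iter 2: z = 0.3199 + 0.7086i, |z|^2 = 0.6045
Iter 3: z = -1.7599 + 0.0413i, |z|^2 = 3.0988
Iter 4: z = 1.7354 + -0.5575i, |z|^2 = 3.3224
Iter 5: z = 1.3409 + -2.3468i, |z|^2 = 7.3056
Escaped at iteration 5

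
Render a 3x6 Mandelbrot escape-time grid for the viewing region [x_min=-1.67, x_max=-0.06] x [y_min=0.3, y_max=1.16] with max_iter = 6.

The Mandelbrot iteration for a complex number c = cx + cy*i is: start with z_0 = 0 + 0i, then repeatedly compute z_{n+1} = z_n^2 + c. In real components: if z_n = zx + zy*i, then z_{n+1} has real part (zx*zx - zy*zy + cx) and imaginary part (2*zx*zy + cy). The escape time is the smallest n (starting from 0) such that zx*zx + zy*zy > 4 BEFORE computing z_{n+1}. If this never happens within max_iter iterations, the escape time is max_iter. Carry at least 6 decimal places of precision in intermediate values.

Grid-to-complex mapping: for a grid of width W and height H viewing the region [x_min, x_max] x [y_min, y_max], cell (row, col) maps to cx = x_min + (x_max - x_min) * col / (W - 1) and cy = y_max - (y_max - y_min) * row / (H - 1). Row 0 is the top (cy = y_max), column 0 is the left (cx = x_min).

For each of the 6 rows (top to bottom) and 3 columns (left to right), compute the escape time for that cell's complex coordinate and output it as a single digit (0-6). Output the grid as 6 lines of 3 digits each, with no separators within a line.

Answer: 134
236
346
356
366
466

Derivation:
(row=0, col=0): c = -1.6700 + 1.1600i → escape time 1
(row=0, col=1): c = -0.8650 + 1.1600i → escape time 3
(row=0, col=2): c = -0.0600 + 1.1600i → escape time 4
(row=1, col=0): c = -1.6700 + 0.9880i → escape time 2
(row=1, col=1): c = -0.8650 + 0.9880i → escape time 3
(row=1, col=2): c = -0.0600 + 0.9880i → escape time 6
(row=2, col=0): c = -1.6700 + 0.8160i → escape time 3
(row=2, col=1): c = -0.8650 + 0.8160i → escape time 4
(row=2, col=2): c = -0.0600 + 0.8160i → escape time 6
(row=3, col=0): c = -1.6700 + 0.6440i → escape time 3
(row=3, col=1): c = -0.8650 + 0.6440i → escape time 5
(row=3, col=2): c = -0.0600 + 0.6440i → escape time 6
(row=4, col=0): c = -1.6700 + 0.4720i → escape time 3
(row=4, col=1): c = -0.8650 + 0.4720i → escape time 6
(row=4, col=2): c = -0.0600 + 0.4720i → escape time 6
(row=5, col=0): c = -1.6700 + 0.3000i → escape time 4
(row=5, col=1): c = -0.8650 + 0.3000i → escape time 6
(row=5, col=2): c = -0.0600 + 0.3000i → escape time 6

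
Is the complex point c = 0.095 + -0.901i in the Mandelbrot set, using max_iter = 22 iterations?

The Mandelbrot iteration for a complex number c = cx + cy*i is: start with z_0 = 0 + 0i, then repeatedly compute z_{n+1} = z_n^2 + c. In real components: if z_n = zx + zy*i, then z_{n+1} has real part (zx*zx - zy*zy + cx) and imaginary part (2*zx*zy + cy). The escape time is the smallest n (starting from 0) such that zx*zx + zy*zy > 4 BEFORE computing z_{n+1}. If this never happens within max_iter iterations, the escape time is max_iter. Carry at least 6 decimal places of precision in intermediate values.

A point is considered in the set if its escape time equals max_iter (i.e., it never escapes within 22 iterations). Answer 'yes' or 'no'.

z_0 = 0 + 0i, c = 0.0950 + -0.9010i
Iter 1: z = 0.0950 + -0.9010i, |z|^2 = 0.8208
Iter 2: z = -0.7078 + -1.0722i, |z|^2 = 1.6505
Iter 3: z = -0.5536 + 0.6167i, |z|^2 = 0.6869
Iter 4: z = 0.0212 + -1.5839i, |z|^2 = 2.5092
Iter 5: z = -2.4133 + -0.9680i, |z|^2 = 6.7612
Escaped at iteration 5

Answer: no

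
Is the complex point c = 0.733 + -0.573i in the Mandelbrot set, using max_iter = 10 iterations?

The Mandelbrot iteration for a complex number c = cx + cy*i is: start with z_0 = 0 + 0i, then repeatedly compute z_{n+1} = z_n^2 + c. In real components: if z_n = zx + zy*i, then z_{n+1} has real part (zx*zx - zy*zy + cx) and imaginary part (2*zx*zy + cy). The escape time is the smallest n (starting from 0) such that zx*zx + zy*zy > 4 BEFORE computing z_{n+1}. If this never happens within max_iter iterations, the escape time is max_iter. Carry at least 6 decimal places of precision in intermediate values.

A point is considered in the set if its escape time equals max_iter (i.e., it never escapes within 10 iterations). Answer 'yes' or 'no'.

z_0 = 0 + 0i, c = 0.7330 + -0.5730i
Iter 1: z = 0.7330 + -0.5730i, |z|^2 = 0.8656
Iter 2: z = 0.9420 + -1.4130i, |z|^2 = 2.8839
Iter 3: z = -0.3763 + -3.2350i, |z|^2 = 10.6069
Escaped at iteration 3

Answer: no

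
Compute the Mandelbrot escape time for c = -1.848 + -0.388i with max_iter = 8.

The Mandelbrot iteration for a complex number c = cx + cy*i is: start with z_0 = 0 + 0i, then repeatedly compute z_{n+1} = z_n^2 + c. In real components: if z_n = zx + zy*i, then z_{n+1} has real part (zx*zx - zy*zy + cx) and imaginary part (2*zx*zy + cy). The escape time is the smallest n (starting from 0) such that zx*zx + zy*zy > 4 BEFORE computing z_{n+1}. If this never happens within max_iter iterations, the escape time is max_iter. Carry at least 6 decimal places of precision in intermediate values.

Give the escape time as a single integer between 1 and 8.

Answer: 3

Derivation:
z_0 = 0 + 0i, c = -1.8480 + -0.3880i
Iter 1: z = -1.8480 + -0.3880i, |z|^2 = 3.5656
Iter 2: z = 1.4166 + 1.0460i, |z|^2 = 3.1009
Iter 3: z = -0.9356 + 2.5756i, |z|^2 = 7.5089
Escaped at iteration 3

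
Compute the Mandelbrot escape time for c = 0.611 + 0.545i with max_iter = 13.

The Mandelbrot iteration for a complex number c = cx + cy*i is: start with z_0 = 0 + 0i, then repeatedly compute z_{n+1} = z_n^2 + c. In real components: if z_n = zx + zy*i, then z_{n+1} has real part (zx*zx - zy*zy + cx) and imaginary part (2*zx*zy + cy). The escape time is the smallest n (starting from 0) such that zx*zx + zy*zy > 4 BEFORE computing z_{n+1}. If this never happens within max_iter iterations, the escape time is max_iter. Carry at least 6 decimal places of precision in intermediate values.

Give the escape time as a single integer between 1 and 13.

Answer: 3

Derivation:
z_0 = 0 + 0i, c = 0.6110 + 0.5450i
Iter 1: z = 0.6110 + 0.5450i, |z|^2 = 0.6703
Iter 2: z = 0.6873 + 1.2110i, |z|^2 = 1.9389
Iter 3: z = -0.3831 + 2.2096i, |z|^2 = 5.0292
Escaped at iteration 3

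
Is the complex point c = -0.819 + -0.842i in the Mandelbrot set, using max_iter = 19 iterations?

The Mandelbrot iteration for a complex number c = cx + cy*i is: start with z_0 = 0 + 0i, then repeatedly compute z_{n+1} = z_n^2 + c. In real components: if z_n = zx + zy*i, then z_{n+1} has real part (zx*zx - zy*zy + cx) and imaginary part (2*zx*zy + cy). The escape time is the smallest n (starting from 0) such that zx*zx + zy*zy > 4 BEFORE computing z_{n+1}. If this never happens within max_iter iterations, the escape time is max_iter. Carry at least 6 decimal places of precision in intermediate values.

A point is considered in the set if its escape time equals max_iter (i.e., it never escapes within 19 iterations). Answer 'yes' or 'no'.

z_0 = 0 + 0i, c = -0.8190 + -0.8420i
Iter 1: z = -0.8190 + -0.8420i, |z|^2 = 1.3797
Iter 2: z = -0.8572 + 0.5372i, |z|^2 = 1.0234
Iter 3: z = -0.3728 + -1.7630i, |z|^2 = 3.2470
Iter 4: z = -3.7881 + 0.4724i, |z|^2 = 14.5729
Escaped at iteration 4

Answer: no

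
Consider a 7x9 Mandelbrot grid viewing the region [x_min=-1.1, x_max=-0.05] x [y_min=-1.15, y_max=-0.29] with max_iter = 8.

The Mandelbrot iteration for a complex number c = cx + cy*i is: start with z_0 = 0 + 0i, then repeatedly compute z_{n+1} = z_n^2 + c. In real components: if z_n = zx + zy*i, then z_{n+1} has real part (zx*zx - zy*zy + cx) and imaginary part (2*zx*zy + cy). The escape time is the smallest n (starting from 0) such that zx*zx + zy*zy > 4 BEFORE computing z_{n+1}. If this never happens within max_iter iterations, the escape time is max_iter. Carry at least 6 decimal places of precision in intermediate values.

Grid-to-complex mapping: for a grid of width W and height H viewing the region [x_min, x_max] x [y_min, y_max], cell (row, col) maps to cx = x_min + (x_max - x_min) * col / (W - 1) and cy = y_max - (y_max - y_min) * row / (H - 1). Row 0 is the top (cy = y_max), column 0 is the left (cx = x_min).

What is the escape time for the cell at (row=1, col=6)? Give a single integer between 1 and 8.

Answer: 8

Derivation:
z_0 = 0 + 0i, c = -0.0500 + -0.3975i
Iter 1: z = -0.0500 + -0.3975i, |z|^2 = 0.1605
Iter 2: z = -0.2055 + -0.3577i, |z|^2 = 0.1702
Iter 3: z = -0.1358 + -0.2505i, |z|^2 = 0.0812
Iter 4: z = -0.0943 + -0.3295i, |z|^2 = 0.1175
Iter 5: z = -0.1497 + -0.3354i, |z|^2 = 0.1349
Iter 6: z = -0.1401 + -0.2971i, |z|^2 = 0.1079
Iter 7: z = -0.1187 + -0.3143i, |z|^2 = 0.1128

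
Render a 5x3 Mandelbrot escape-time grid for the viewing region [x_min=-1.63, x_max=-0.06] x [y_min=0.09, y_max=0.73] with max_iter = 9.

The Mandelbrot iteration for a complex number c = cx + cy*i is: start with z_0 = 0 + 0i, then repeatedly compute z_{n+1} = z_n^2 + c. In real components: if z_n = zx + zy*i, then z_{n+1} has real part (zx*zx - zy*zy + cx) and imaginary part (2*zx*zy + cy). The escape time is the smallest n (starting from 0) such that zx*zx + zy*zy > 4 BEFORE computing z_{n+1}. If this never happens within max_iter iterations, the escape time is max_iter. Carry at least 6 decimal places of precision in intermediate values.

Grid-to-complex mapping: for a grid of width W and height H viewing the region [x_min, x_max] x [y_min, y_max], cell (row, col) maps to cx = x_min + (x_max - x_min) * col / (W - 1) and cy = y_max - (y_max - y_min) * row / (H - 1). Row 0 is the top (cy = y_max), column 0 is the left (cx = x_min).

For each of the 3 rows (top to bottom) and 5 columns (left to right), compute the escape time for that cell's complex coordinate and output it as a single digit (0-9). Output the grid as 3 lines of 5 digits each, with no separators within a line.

Answer: 33479
39799
69999

Derivation:
(row=0, col=0): c = -1.6300 + 0.7300i → escape time 3
(row=0, col=1): c = -1.2375 + 0.7300i → escape time 3
(row=0, col=2): c = -0.8450 + 0.7300i → escape time 4
(row=0, col=3): c = -0.4525 + 0.7300i → escape time 7
(row=0, col=4): c = -0.0600 + 0.7300i → escape time 9
(row=1, col=0): c = -1.6300 + 0.4100i → escape time 3
(row=1, col=1): c = -1.2375 + 0.4100i → escape time 9
(row=1, col=2): c = -0.8450 + 0.4100i → escape time 7
(row=1, col=3): c = -0.4525 + 0.4100i → escape time 9
(row=1, col=4): c = -0.0600 + 0.4100i → escape time 9
(row=2, col=0): c = -1.6300 + 0.0900i → escape time 6
(row=2, col=1): c = -1.2375 + 0.0900i → escape time 9
(row=2, col=2): c = -0.8450 + 0.0900i → escape time 9
(row=2, col=3): c = -0.4525 + 0.0900i → escape time 9
(row=2, col=4): c = -0.0600 + 0.0900i → escape time 9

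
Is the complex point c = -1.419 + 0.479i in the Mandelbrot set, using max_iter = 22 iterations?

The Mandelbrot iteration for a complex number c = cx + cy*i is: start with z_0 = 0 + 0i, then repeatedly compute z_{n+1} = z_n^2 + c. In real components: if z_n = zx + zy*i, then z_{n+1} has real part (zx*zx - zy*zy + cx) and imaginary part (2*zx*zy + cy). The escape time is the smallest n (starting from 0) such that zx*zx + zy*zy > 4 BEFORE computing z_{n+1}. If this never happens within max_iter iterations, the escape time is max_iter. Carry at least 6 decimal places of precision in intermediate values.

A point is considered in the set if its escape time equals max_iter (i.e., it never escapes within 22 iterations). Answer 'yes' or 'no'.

Answer: no

Derivation:
z_0 = 0 + 0i, c = -1.4190 + 0.4790i
Iter 1: z = -1.4190 + 0.4790i, |z|^2 = 2.2430
Iter 2: z = 0.3651 + -0.8804i, |z|^2 = 0.9084
Iter 3: z = -2.0608 + -0.1639i, |z|^2 = 4.2737
Escaped at iteration 3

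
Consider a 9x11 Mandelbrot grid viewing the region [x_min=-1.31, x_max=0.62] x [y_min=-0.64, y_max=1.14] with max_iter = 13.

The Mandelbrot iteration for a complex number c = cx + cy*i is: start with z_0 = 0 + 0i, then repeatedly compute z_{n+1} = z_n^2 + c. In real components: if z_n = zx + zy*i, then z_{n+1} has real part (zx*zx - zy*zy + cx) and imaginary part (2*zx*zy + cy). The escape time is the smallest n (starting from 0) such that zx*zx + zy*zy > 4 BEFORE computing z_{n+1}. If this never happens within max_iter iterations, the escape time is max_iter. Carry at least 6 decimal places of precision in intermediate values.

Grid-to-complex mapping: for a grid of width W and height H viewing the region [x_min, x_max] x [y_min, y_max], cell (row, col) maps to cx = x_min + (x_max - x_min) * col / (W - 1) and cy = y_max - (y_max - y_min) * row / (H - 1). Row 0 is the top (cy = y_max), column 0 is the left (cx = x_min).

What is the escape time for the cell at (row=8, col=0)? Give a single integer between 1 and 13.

Answer: 7

Derivation:
z_0 = 0 + 0i, c = -1.3100 + -0.2840i
Iter 1: z = -1.3100 + -0.2840i, |z|^2 = 1.7968
Iter 2: z = 0.3254 + 0.4601i, |z|^2 = 0.3176
Iter 3: z = -1.4158 + 0.0155i, |z|^2 = 2.0046
Iter 4: z = 0.6941 + -0.3278i, |z|^2 = 0.5893
Iter 5: z = -0.9356 + -0.7390i, |z|^2 = 1.4216
Iter 6: z = -0.9808 + 1.0989i, |z|^2 = 2.1696
Iter 7: z = -1.5556 + -2.4397i, |z|^2 = 8.3719
Escaped at iteration 7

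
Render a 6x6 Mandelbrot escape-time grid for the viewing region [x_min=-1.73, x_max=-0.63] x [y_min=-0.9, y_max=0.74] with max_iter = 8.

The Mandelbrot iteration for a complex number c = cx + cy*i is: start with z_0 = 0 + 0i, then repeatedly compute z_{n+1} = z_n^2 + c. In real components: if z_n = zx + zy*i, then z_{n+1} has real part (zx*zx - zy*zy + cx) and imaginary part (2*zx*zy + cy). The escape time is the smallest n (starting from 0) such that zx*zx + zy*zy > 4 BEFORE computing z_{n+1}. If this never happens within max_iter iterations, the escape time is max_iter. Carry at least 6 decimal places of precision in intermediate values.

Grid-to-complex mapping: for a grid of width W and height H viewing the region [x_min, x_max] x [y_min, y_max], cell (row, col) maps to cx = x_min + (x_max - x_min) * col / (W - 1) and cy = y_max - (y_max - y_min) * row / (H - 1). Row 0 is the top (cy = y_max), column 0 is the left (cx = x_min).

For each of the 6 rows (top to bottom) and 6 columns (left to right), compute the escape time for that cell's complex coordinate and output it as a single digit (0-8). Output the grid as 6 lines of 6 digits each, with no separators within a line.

(row=0, col=0): c = -1.7300 + 0.7400i → escape time 3
(row=0, col=1): c = -1.5100 + 0.7400i → escape time 3
(row=0, col=2): c = -1.2900 + 0.7400i → escape time 3
(row=0, col=3): c = -1.0700 + 0.7400i → escape time 3
(row=0, col=4): c = -0.8500 + 0.7400i → escape time 4
(row=0, col=5): c = -0.6300 + 0.7400i → escape time 5
(row=1, col=0): c = -1.7300 + 0.4120i → escape time 3
(row=1, col=1): c = -1.5100 + 0.4120i → escape time 4
(row=1, col=2): c = -1.2900 + 0.4120i → escape time 8
(row=1, col=3): c = -1.0700 + 0.4120i → escape time 6
(row=1, col=4): c = -0.8500 + 0.4120i → escape time 7
(row=1, col=5): c = -0.6300 + 0.4120i → escape time 8
(row=2, col=0): c = -1.7300 + 0.0840i → escape time 6
(row=2, col=1): c = -1.5100 + 0.0840i → escape time 7
(row=2, col=2): c = -1.2900 + 0.0840i → escape time 8
(row=2, col=3): c = -1.0700 + 0.0840i → escape time 8
(row=2, col=4): c = -0.8500 + 0.0840i → escape time 8
(row=2, col=5): c = -0.6300 + 0.0840i → escape time 8
(row=3, col=0): c = -1.7300 + -0.2440i → escape time 4
(row=3, col=1): c = -1.5100 + -0.2440i → escape time 5
(row=3, col=2): c = -1.2900 + -0.2440i → escape time 7
(row=3, col=3): c = -1.0700 + -0.2440i → escape time 8
(row=3, col=4): c = -0.8500 + -0.2440i → escape time 8
(row=3, col=5): c = -0.6300 + -0.2440i → escape time 8
(row=4, col=0): c = -1.7300 + -0.5720i → escape time 3
(row=4, col=1): c = -1.5100 + -0.5720i → escape time 3
(row=4, col=2): c = -1.2900 + -0.5720i → escape time 3
(row=4, col=3): c = -1.0700 + -0.5720i → escape time 4
(row=4, col=4): c = -0.8500 + -0.5720i → escape time 5
(row=4, col=5): c = -0.6300 + -0.5720i → escape time 8
(row=5, col=0): c = -1.7300 + -0.9000i → escape time 2
(row=5, col=1): c = -1.5100 + -0.9000i → escape time 3
(row=5, col=2): c = -1.2900 + -0.9000i → escape time 3
(row=5, col=3): c = -1.0700 + -0.9000i → escape time 3
(row=5, col=4): c = -0.8500 + -0.9000i → escape time 3
(row=5, col=5): c = -0.6300 + -0.9000i → escape time 4

Answer: 333345
348678
678888
457888
333458
233334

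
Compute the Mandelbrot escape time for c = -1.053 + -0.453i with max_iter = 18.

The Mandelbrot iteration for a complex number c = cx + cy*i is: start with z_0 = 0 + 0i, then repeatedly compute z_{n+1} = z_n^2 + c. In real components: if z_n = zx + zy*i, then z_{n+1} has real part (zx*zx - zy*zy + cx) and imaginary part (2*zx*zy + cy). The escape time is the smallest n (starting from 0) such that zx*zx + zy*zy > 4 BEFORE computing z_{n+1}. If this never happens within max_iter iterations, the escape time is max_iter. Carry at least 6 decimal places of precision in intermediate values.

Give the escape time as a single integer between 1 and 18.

z_0 = 0 + 0i, c = -1.0530 + -0.4530i
Iter 1: z = -1.0530 + -0.4530i, |z|^2 = 1.3140
Iter 2: z = -0.1494 + 0.5010i, |z|^2 = 0.2733
Iter 3: z = -1.2817 + -0.6027i, |z|^2 = 2.0060
Iter 4: z = 0.2265 + 1.0920i, |z|^2 = 1.2437
Iter 5: z = -2.1941 + 0.0417i, |z|^2 = 4.8158
Escaped at iteration 5

Answer: 5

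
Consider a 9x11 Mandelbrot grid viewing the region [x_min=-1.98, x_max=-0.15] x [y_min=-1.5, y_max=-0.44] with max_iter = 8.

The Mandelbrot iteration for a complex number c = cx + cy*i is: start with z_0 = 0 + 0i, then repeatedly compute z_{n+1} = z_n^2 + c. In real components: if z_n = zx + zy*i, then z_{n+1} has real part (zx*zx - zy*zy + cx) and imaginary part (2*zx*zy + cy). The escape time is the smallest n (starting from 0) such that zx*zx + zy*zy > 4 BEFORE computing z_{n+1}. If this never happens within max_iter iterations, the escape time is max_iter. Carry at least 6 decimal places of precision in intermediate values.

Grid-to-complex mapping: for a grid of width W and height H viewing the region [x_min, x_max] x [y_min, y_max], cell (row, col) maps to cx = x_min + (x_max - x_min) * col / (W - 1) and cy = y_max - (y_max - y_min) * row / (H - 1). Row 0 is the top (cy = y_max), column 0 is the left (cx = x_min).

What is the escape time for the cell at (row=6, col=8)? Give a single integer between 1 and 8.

z_0 = 0 + 0i, c = -0.1500 + -1.0760i
Iter 1: z = -0.1500 + -1.0760i, |z|^2 = 1.1803
Iter 2: z = -1.2853 + -0.7532i, |z|^2 = 2.2192
Iter 3: z = 0.9346 + 0.8601i, |z|^2 = 1.6134
Iter 4: z = -0.0163 + 0.5318i, |z|^2 = 0.2831
Iter 5: z = -0.4326 + -1.0934i, |z|^2 = 1.3825
Iter 6: z = -1.1583 + -0.1301i, |z|^2 = 1.3586
Iter 7: z = 1.1748 + -0.7746i, |z|^2 = 1.9801

Answer: 8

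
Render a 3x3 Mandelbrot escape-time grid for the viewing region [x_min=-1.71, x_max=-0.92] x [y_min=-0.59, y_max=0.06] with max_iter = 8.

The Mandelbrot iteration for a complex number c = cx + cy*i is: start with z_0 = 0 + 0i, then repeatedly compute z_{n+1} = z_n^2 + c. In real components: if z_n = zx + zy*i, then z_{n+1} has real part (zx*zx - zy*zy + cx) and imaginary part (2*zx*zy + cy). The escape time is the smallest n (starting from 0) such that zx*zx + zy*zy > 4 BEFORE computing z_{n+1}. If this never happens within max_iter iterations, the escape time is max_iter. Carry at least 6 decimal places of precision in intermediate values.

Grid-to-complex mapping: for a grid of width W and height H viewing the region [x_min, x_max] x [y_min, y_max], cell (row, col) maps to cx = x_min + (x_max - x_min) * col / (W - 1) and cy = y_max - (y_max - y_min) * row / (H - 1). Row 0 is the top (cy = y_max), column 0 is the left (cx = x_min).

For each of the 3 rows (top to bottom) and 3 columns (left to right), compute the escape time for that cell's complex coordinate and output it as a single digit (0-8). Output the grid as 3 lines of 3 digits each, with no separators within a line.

(row=0, col=0): c = -1.7100 + 0.0600i → escape time 7
(row=0, col=1): c = -1.3150 + 0.0600i → escape time 8
(row=0, col=2): c = -0.9200 + 0.0600i → escape time 8
(row=1, col=0): c = -1.7100 + -0.2650i → escape time 4
(row=1, col=1): c = -1.3150 + -0.2650i → escape time 7
(row=1, col=2): c = -0.9200 + -0.2650i → escape time 8
(row=2, col=0): c = -1.7100 + -0.5900i → escape time 3
(row=2, col=1): c = -1.3150 + -0.5900i → escape time 3
(row=2, col=2): c = -0.9200 + -0.5900i → escape time 5

Answer: 788
478
335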